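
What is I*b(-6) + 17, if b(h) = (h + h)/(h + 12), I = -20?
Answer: 57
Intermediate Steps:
b(h) = 2*h/(12 + h) (b(h) = (2*h)/(12 + h) = 2*h/(12 + h))
I*b(-6) + 17 = -40*(-6)/(12 - 6) + 17 = -40*(-6)/6 + 17 = -20*(-2) + 17 = 40 + 17 = 57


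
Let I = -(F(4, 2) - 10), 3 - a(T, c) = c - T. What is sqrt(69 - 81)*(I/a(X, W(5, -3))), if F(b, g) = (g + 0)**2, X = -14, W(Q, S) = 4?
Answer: -4*I*sqrt(3)/5 ≈ -1.3856*I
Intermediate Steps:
F(b, g) = g**2
a(T, c) = 3 + T - c (a(T, c) = 3 - (c - T) = 3 + (T - c) = 3 + T - c)
I = 6 (I = -(2**2 - 10) = -(4 - 10) = -1*(-6) = 6)
sqrt(69 - 81)*(I/a(X, W(5, -3))) = sqrt(69 - 81)*(6/(3 - 14 - 1*4)) = sqrt(-12)*(6/(3 - 14 - 4)) = (2*I*sqrt(3))*(6/(-15)) = (2*I*sqrt(3))*(6*(-1/15)) = (2*I*sqrt(3))*(-2/5) = -4*I*sqrt(3)/5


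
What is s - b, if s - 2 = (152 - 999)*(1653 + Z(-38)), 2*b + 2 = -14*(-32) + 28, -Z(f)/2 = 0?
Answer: -1400326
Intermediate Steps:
Z(f) = 0 (Z(f) = -2*0 = 0)
b = 237 (b = -1 + (-14*(-32) + 28)/2 = -1 + (448 + 28)/2 = -1 + (½)*476 = -1 + 238 = 237)
s = -1400089 (s = 2 + (152 - 999)*(1653 + 0) = 2 - 847*1653 = 2 - 1400091 = -1400089)
s - b = -1400089 - 1*237 = -1400089 - 237 = -1400326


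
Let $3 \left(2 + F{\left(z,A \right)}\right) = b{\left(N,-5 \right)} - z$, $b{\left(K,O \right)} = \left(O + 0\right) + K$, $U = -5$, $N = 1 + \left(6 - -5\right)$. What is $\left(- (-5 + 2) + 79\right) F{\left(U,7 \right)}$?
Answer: $164$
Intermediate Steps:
$N = 12$ ($N = 1 + \left(6 + 5\right) = 1 + 11 = 12$)
$b{\left(K,O \right)} = K + O$ ($b{\left(K,O \right)} = O + K = K + O$)
$F{\left(z,A \right)} = \frac{1}{3} - \frac{z}{3}$ ($F{\left(z,A \right)} = -2 + \frac{\left(12 - 5\right) - z}{3} = -2 + \frac{7 - z}{3} = -2 - \left(- \frac{7}{3} + \frac{z}{3}\right) = \frac{1}{3} - \frac{z}{3}$)
$\left(- (-5 + 2) + 79\right) F{\left(U,7 \right)} = \left(- (-5 + 2) + 79\right) \left(\frac{1}{3} - - \frac{5}{3}\right) = \left(\left(-1\right) \left(-3\right) + 79\right) \left(\frac{1}{3} + \frac{5}{3}\right) = \left(3 + 79\right) 2 = 82 \cdot 2 = 164$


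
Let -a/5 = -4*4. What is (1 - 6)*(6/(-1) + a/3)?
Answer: -310/3 ≈ -103.33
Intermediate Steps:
a = 80 (a = -(-20)*4 = -5*(-16) = 80)
(1 - 6)*(6/(-1) + a/3) = (1 - 6)*(6/(-1) + 80/3) = -5*(6*(-1) + 80*(⅓)) = -5*(-6 + 80/3) = -5*62/3 = -310/3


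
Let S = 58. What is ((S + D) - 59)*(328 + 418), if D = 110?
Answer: 81314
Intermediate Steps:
((S + D) - 59)*(328 + 418) = ((58 + 110) - 59)*(328 + 418) = (168 - 59)*746 = 109*746 = 81314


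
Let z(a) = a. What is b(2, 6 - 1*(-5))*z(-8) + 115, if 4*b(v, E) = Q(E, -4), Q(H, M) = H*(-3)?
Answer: 181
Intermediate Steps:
Q(H, M) = -3*H
b(v, E) = -3*E/4 (b(v, E) = (-3*E)/4 = -3*E/4)
b(2, 6 - 1*(-5))*z(-8) + 115 = -3*(6 - 1*(-5))/4*(-8) + 115 = -3*(6 + 5)/4*(-8) + 115 = -¾*11*(-8) + 115 = -33/4*(-8) + 115 = 66 + 115 = 181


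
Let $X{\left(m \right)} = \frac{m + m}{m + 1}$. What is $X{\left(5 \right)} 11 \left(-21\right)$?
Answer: $-385$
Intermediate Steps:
$X{\left(m \right)} = \frac{2 m}{1 + m}$
$X{\left(5 \right)} 11 \left(-21\right) = 2 \cdot 5 \frac{1}{1 + 5} \cdot 11 \left(-21\right) = 2 \cdot 5 \cdot \frac{1}{6} \cdot 11 \left(-21\right) = \frac{5}{3} \cdot 11 \left(-21\right) = \frac{55}{3} \left(-21\right) = -385$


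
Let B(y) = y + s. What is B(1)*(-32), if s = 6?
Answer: -224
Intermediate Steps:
B(y) = 6 + y (B(y) = y + 6 = 6 + y)
B(1)*(-32) = (6 + 1)*(-32) = 7*(-32) = -224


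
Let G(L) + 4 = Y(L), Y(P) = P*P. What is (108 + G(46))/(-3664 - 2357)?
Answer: -740/2007 ≈ -0.36871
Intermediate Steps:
Y(P) = P**2
G(L) = -4 + L**2
(108 + G(46))/(-3664 - 2357) = (108 + (-4 + 46**2))/(-3664 - 2357) = (108 + (-4 + 2116))/(-6021) = (108 + 2112)*(-1/6021) = 2220*(-1/6021) = -740/2007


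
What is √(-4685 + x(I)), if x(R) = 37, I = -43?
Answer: 2*I*√1162 ≈ 68.176*I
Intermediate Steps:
√(-4685 + x(I)) = √(-4685 + 37) = √(-4648) = 2*I*√1162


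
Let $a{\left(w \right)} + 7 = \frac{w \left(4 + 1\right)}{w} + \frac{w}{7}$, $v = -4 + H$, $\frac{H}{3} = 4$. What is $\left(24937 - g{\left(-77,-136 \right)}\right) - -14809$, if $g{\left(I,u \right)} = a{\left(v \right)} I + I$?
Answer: $39757$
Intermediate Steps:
$H = 12$ ($H = 3 \cdot 4 = 12$)
$v = 8$ ($v = -4 + 12 = 8$)
$a{\left(w \right)} = -2 + \frac{w}{7}$ ($a{\left(w \right)} = -7 + \left(\frac{w \left(4 + 1\right)}{w} + \frac{w}{7}\right) = -7 + \left(\frac{w 5}{w} + w \frac{1}{7}\right) = -7 + \left(\frac{5 w}{w} + \frac{w}{7}\right) = -7 + \left(5 + \frac{w}{7}\right) = -2 + \frac{w}{7}$)
$g{\left(I,u \right)} = \frac{I}{7}$ ($g{\left(I,u \right)} = \left(-2 + \frac{1}{7} \cdot 8\right) I + I = \left(-2 + \frac{8}{7}\right) I + I = - \frac{6 I}{7} + I = \frac{I}{7}$)
$\left(24937 - g{\left(-77,-136 \right)}\right) - -14809 = \left(24937 - \frac{1}{7} \left(-77\right)\right) - -14809 = \left(24937 - -11\right) + 14809 = \left(24937 + 11\right) + 14809 = 24948 + 14809 = 39757$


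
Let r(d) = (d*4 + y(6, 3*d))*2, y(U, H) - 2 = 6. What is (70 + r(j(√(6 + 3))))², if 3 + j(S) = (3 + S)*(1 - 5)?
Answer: 16900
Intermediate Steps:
y(U, H) = 8 (y(U, H) = 2 + 6 = 8)
j(S) = -15 - 4*S (j(S) = -3 + (3 + S)*(1 - 5) = -3 + (3 + S)*(-4) = -3 + (-12 - 4*S) = -15 - 4*S)
r(d) = 16 + 8*d (r(d) = (d*4 + 8)*2 = (4*d + 8)*2 = (8 + 4*d)*2 = 16 + 8*d)
(70 + r(j(√(6 + 3))))² = (70 + (16 + 8*(-15 - 4*√(6 + 3))))² = (70 + (16 + 8*(-15 - 4*√9)))² = (70 + (16 + 8*(-15 - 4*3)))² = (70 + (16 + 8*(-15 - 12)))² = (70 + (16 + 8*(-27)))² = (70 + (16 - 216))² = (70 - 200)² = (-130)² = 16900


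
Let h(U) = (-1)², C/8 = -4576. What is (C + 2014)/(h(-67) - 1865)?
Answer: 17297/932 ≈ 18.559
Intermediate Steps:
C = -36608 (C = 8*(-4576) = -36608)
h(U) = 1
(C + 2014)/(h(-67) - 1865) = (-36608 + 2014)/(1 - 1865) = -34594/(-1864) = -34594*(-1/1864) = 17297/932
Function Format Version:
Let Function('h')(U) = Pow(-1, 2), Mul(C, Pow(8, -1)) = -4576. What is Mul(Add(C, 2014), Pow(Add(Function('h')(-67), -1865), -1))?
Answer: Rational(17297, 932) ≈ 18.559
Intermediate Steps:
C = -36608 (C = Mul(8, -4576) = -36608)
Function('h')(U) = 1
Mul(Add(C, 2014), Pow(Add(Function('h')(-67), -1865), -1)) = Mul(Add(-36608, 2014), Pow(Add(1, -1865), -1)) = Mul(-34594, Pow(-1864, -1)) = Mul(-34594, Rational(-1, 1864)) = Rational(17297, 932)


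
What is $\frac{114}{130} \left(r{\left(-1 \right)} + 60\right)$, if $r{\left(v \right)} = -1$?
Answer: $\frac{3363}{65} \approx 51.738$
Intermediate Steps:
$\frac{114}{130} \left(r{\left(-1 \right)} + 60\right) = \frac{114}{130} \left(-1 + 60\right) = 114 \cdot \frac{1}{130} \cdot 59 = \frac{57}{65} \cdot 59 = \frac{3363}{65}$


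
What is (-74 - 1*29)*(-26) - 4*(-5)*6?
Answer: 2798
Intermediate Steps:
(-74 - 1*29)*(-26) - 4*(-5)*6 = (-74 - 29)*(-26) + 20*6 = -103*(-26) + 120 = 2678 + 120 = 2798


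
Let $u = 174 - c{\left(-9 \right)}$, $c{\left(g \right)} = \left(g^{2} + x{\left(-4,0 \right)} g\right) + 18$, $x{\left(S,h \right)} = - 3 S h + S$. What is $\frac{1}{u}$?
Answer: $\frac{1}{39} \approx 0.025641$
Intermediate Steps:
$x{\left(S,h \right)} = S - 3 S h$ ($x{\left(S,h \right)} = - 3 S h + S = S - 3 S h$)
$c{\left(g \right)} = 18 + g^{2} - 4 g$ ($c{\left(g \right)} = \left(g^{2} + - 4 \left(1 - 0\right) g\right) + 18 = \left(g^{2} + - 4 \left(1 + 0\right) g\right) + 18 = \left(g^{2} + \left(-4\right) 1 g\right) + 18 = \left(g^{2} - 4 g\right) + 18 = 18 + g^{2} - 4 g$)
$u = 39$ ($u = 174 - \left(18 + \left(-9\right)^{2} - -36\right) = 174 - \left(18 + 81 + 36\right) = 174 - 135 = 39$)
$\frac{1}{u} = \frac{1}{39}$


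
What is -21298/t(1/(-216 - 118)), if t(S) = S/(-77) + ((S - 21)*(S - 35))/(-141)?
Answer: 8598453350872/2104968337 ≈ 4084.8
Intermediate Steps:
t(S) = -S/77 - (-35 + S)*(-21 + S)/141 (t(S) = S*(-1/77) + ((-21 + S)*(-35 + S))*(-1/141) = -S/77 + ((-35 + S)*(-21 + S))*(-1/141) = -S/77 - (-35 + S)*(-21 + S)/141)
-21298/t(1/(-216 - 118)) = -21298/(-245/47 - 1/(141*(-216 - 118)²) + 4171/(10857*(-216 - 118))) = -21298/(-245/47 - (1/(-334))²/141 + (4171/10857)/(-334)) = -21298/(-245/47 - (-1/334)²/141 + (4171/10857)*(-1/334)) = -21298/(-245/47 - 1/141*1/111556 - 4171/3626238) = -21298/(-245/47 - 1/15729396 - 4171/3626238) = -21298/(-2104968337/403721164) = -21298*(-403721164/2104968337) = 8598453350872/2104968337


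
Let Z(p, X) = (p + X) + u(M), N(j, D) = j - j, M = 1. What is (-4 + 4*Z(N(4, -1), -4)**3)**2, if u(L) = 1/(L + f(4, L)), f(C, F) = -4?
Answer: 79138816/729 ≈ 1.0856e+5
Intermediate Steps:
u(L) = 1/(-4 + L) (u(L) = 1/(L - 4) = 1/(-4 + L))
N(j, D) = 0
Z(p, X) = -1/3 + X + p (Z(p, X) = (p + X) + 1/(-4 + 1) = (X + p) + 1/(-3) = (X + p) - 1/3 = -1/3 + X + p)
(-4 + 4*Z(N(4, -1), -4)**3)**2 = (-4 + 4*(-1/3 - 4 + 0)**3)**2 = (-4 + 4*(-13/3)**3)**2 = (-4 + 4*(-2197/27))**2 = (-4 - 8788/27)**2 = (-8896/27)**2 = 79138816/729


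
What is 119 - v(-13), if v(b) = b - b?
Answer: 119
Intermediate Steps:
v(b) = 0
119 - v(-13) = 119 - 1*0 = 119 + 0 = 119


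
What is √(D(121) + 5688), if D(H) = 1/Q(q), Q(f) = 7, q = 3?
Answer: √278719/7 ≈ 75.420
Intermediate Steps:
D(H) = ⅐ (D(H) = 1/7 = ⅐)
√(D(121) + 5688) = √(⅐ + 5688) = √(39817/7) = √278719/7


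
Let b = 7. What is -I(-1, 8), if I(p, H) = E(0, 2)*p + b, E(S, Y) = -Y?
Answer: -9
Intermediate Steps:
I(p, H) = 7 - 2*p (I(p, H) = (-1*2)*p + 7 = -2*p + 7 = 7 - 2*p)
-I(-1, 8) = -(7 - 2*(-1)) = -(7 + 2) = -1*9 = -9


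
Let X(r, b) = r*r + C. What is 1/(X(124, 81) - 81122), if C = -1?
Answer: -1/65747 ≈ -1.5210e-5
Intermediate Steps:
X(r, b) = -1 + r² (X(r, b) = r*r - 1 = r² - 1 = -1 + r²)
1/(X(124, 81) - 81122) = 1/((-1 + 124²) - 81122) = 1/((-1 + 15376) - 81122) = 1/(15375 - 81122) = 1/(-65747) = -1/65747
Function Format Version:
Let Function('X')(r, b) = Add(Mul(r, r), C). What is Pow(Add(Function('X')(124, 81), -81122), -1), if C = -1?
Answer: Rational(-1, 65747) ≈ -1.5210e-5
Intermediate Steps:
Function('X')(r, b) = Add(-1, Pow(r, 2)) (Function('X')(r, b) = Add(Mul(r, r), -1) = Add(Pow(r, 2), -1) = Add(-1, Pow(r, 2)))
Pow(Add(Function('X')(124, 81), -81122), -1) = Pow(Add(Add(-1, Pow(124, 2)), -81122), -1) = Pow(Add(Add(-1, 15376), -81122), -1) = Pow(Add(15375, -81122), -1) = Pow(-65747, -1) = Rational(-1, 65747)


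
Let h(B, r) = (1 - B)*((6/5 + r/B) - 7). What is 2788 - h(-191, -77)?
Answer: 3652108/955 ≈ 3824.2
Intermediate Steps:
h(B, r) = (1 - B)*(-29/5 + r/B) (h(B, r) = (1 - B)*((6*(1/5) + r/B) - 7) = (1 - B)*((6/5 + r/B) - 7) = (1 - B)*(-29/5 + r/B))
2788 - h(-191, -77) = 2788 - (-29/5 - 1*(-77) + (29/5)*(-191) - 77/(-191)) = 2788 - (-29/5 + 77 - 5539/5 - 77*(-1/191)) = 2788 - (-29/5 + 77 - 5539/5 + 77/191) = 2788 - 1*(-989568/955) = 2788 + 989568/955 = 3652108/955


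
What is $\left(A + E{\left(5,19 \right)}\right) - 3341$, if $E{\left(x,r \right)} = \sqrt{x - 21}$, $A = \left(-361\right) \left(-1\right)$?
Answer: $-2980 + 4 i \approx -2980.0 + 4.0 i$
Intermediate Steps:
$A = 361$
$E{\left(x,r \right)} = \sqrt{-21 + x}$
$\left(A + E{\left(5,19 \right)}\right) - 3341 = \left(361 + \sqrt{-21 + 5}\right) - 3341 = \left(361 + \sqrt{-16}\right) - 3341 = \left(361 + 4 i\right) - 3341 = -2980 + 4 i$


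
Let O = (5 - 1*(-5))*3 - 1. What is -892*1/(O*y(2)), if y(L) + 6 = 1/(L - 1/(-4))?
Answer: 4014/725 ≈ 5.5366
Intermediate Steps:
y(L) = -6 + 1/(1/4 + L) (y(L) = -6 + 1/(L - 1/(-4)) = -6 + 1/(L - 1*(-1/4)) = -6 + 1/(L + 1/4) = -6 + 1/(1/4 + L))
O = 29 (O = (5 + 5)*3 - 1 = 10*3 - 1 = 30 - 1 = 29)
-892*1/(O*y(2)) = -892*(1 + 4*2)/(58*(-1 - 12*2)) = -892*(1 + 8)/(58*(-1 - 24)) = -892/(((2*(-25)/9)*1)*29) = -892/(((2*(1/9)*(-25))*1)*29) = -892/(-50/9*1*29) = -892/((-50/9*29)) = -892/(-1450/9) = -892*(-9/1450) = 4014/725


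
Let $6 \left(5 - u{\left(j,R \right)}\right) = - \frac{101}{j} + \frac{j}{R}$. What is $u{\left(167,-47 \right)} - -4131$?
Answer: $\frac{97406710}{23547} \approx 4136.7$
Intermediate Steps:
$u{\left(j,R \right)} = 5 + \frac{101}{6 j} - \frac{j}{6 R}$ ($u{\left(j,R \right)} = 5 - \frac{- \frac{101}{j} + \frac{j}{R}}{6} = 5 + \left(\frac{101}{6 j} - \frac{j}{6 R}\right) = 5 + \frac{101}{6 j} - \frac{j}{6 R}$)
$u{\left(167,-47 \right)} - -4131 = \left(5 + \frac{101}{6 \cdot 167} - \frac{167}{6 \left(-47\right)}\right) - -4131 = \left(5 + \frac{101}{6} \cdot \frac{1}{167} - \frac{167}{6} \left(- \frac{1}{47}\right)\right) + 4131 = \left(5 + \frac{101}{1002} + \frac{167}{282}\right) + 4131 = \frac{134053}{23547} + 4131 = \frac{97406710}{23547}$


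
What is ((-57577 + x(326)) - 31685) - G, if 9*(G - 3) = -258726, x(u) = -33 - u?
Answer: -182630/3 ≈ -60877.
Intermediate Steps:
G = -86233/3 (G = 3 + (⅑)*(-258726) = 3 - 86242/3 = -86233/3 ≈ -28744.)
((-57577 + x(326)) - 31685) - G = ((-57577 + (-33 - 1*326)) - 31685) - 1*(-86233/3) = ((-57577 + (-33 - 326)) - 31685) + 86233/3 = ((-57577 - 359) - 31685) + 86233/3 = (-57936 - 31685) + 86233/3 = -89621 + 86233/3 = -182630/3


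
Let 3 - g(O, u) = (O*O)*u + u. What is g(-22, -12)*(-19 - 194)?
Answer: -1240299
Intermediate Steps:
g(O, u) = 3 - u - u*O² (g(O, u) = 3 - ((O*O)*u + u) = 3 - (O²*u + u) = 3 - (u*O² + u) = 3 - (u + u*O²) = 3 + (-u - u*O²) = 3 - u - u*O²)
g(-22, -12)*(-19 - 194) = (3 - 1*(-12) - 1*(-12)*(-22)²)*(-19 - 194) = (3 + 12 - 1*(-12)*484)*(-213) = (3 + 12 + 5808)*(-213) = 5823*(-213) = -1240299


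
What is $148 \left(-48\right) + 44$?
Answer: $-7060$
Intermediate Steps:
$148 \left(-48\right) + 44 = -7104 + 44 = -7060$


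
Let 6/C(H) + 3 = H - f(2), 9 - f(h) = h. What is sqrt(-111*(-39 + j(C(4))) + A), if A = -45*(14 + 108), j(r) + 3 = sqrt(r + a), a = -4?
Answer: sqrt(-828 - 111*I*sqrt(5)) ≈ 4.2662 - 29.09*I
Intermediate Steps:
f(h) = 9 - h
C(H) = 6/(-10 + H) (C(H) = 6/(-3 + (H - (9 - 1*2))) = 6/(-3 + (H - (9 - 2))) = 6/(-3 + (H - 1*7)) = 6/(-3 + (H - 7)) = 6/(-3 + (-7 + H)) = 6/(-10 + H))
j(r) = -3 + sqrt(-4 + r) (j(r) = -3 + sqrt(r - 4) = -3 + sqrt(-4 + r))
A = -5490 (A = -45*122 = -5490)
sqrt(-111*(-39 + j(C(4))) + A) = sqrt(-111*(-39 + (-3 + sqrt(-4 + 6/(-10 + 4)))) - 5490) = sqrt(-111*(-39 + (-3 + sqrt(-4 + 6/(-6)))) - 5490) = sqrt(-111*(-39 + (-3 + sqrt(-4 + 6*(-1/6)))) - 5490) = sqrt(-111*(-39 + (-3 + sqrt(-4 - 1))) - 5490) = sqrt(-111*(-39 + (-3 + sqrt(-5))) - 5490) = sqrt(-111*(-39 + (-3 + I*sqrt(5))) - 5490) = sqrt(-111*(-42 + I*sqrt(5)) - 5490) = sqrt((4662 - 111*I*sqrt(5)) - 5490) = sqrt(-828 - 111*I*sqrt(5))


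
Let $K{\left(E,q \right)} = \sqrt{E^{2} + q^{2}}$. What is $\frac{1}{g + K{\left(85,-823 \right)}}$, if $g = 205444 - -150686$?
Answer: $\frac{178065}{63413946173} - \frac{\sqrt{684554}}{126827892346} \approx 2.8015 \cdot 10^{-6}$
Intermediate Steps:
$g = 356130$ ($g = 205444 + 150686 = 356130$)
$\frac{1}{g + K{\left(85,-823 \right)}} = \frac{1}{356130 + \sqrt{85^{2} + \left(-823\right)^{2}}} = \frac{1}{356130 + \sqrt{7225 + 677329}} = \frac{1}{356130 + \sqrt{684554}}$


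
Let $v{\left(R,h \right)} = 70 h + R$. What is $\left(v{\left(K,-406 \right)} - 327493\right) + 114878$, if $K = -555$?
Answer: $-241590$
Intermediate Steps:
$v{\left(R,h \right)} = R + 70 h$
$\left(v{\left(K,-406 \right)} - 327493\right) + 114878 = \left(\left(-555 + 70 \left(-406\right)\right) - 327493\right) + 114878 = \left(\left(-555 - 28420\right) - 327493\right) + 114878 = \left(-28975 - 327493\right) + 114878 = -356468 + 114878 = -241590$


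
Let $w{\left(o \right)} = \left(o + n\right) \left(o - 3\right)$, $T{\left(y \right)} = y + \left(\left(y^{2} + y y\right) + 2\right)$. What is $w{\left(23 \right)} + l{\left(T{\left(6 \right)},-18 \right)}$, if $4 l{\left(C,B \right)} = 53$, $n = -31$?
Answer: $- \frac{587}{4} \approx -146.75$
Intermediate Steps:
$T{\left(y \right)} = 2 + y + 2 y^{2}$ ($T{\left(y \right)} = y + \left(\left(y^{2} + y^{2}\right) + 2\right) = y + \left(2 y^{2} + 2\right) = y + \left(2 + 2 y^{2}\right) = 2 + y + 2 y^{2}$)
$w{\left(o \right)} = \left(-31 + o\right) \left(-3 + o\right)$ ($w{\left(o \right)} = \left(o - 31\right) \left(o - 3\right) = \left(-31 + o\right) \left(-3 + o\right)$)
$l{\left(C,B \right)} = \frac{53}{4}$ ($l{\left(C,B \right)} = \frac{1}{4} \cdot 53 = \frac{53}{4}$)
$w{\left(23 \right)} + l{\left(T{\left(6 \right)},-18 \right)} = \left(93 + 23^{2} - 782\right) + \frac{53}{4} = \left(93 + 529 - 782\right) + \frac{53}{4} = -160 + \frac{53}{4} = - \frac{587}{4}$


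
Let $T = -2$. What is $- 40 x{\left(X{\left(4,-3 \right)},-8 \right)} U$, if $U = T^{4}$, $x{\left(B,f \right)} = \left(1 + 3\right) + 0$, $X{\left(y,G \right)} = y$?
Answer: $-2560$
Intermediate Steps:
$x{\left(B,f \right)} = 4$ ($x{\left(B,f \right)} = 4 + 0 = 4$)
$U = 16$ ($U = \left(-2\right)^{4} = 16$)
$- 40 x{\left(X{\left(4,-3 \right)},-8 \right)} U = \left(-40\right) 4 \cdot 16 = \left(-160\right) 16 = -2560$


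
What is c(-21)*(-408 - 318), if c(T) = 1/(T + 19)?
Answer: 363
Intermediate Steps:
c(T) = 1/(19 + T)
c(-21)*(-408 - 318) = (-408 - 318)/(19 - 21) = -726/(-2) = -1/2*(-726) = 363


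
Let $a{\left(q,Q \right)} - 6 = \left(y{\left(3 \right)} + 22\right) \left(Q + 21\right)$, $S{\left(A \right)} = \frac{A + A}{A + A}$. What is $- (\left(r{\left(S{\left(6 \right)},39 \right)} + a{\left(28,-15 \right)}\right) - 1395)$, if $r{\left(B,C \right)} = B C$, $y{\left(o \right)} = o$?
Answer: $1200$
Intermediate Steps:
$S{\left(A \right)} = 1$ ($S{\left(A \right)} = \frac{2 A}{2 A} = 2 A \frac{1}{2 A} = 1$)
$a{\left(q,Q \right)} = 531 + 25 Q$ ($a{\left(q,Q \right)} = 6 + \left(3 + 22\right) \left(Q + 21\right) = 6 + 25 \left(21 + Q\right) = 6 + \left(525 + 25 Q\right) = 531 + 25 Q$)
$- (\left(r{\left(S{\left(6 \right)},39 \right)} + a{\left(28,-15 \right)}\right) - 1395) = - (\left(1 \cdot 39 + \left(531 + 25 \left(-15\right)\right)\right) - 1395) = - (\left(39 + \left(531 - 375\right)\right) - 1395) = - (\left(39 + 156\right) - 1395) = - (195 - 1395) = \left(-1\right) \left(-1200\right) = 1200$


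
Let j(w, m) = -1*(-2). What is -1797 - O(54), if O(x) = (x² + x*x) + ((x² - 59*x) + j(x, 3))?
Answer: -7361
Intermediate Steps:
j(w, m) = 2
O(x) = 2 - 59*x + 3*x² (O(x) = (x² + x*x) + ((x² - 59*x) + 2) = (x² + x²) + (2 + x² - 59*x) = 2*x² + (2 + x² - 59*x) = 2 - 59*x + 3*x²)
-1797 - O(54) = -1797 - (2 - 59*54 + 3*54²) = -1797 - (2 - 3186 + 3*2916) = -1797 - (2 - 3186 + 8748) = -1797 - 1*5564 = -1797 - 5564 = -7361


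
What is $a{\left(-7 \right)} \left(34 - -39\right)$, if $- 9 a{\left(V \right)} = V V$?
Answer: $- \frac{3577}{9} \approx -397.44$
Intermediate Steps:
$a{\left(V \right)} = - \frac{V^{2}}{9}$ ($a{\left(V \right)} = - \frac{V V}{9} = - \frac{V^{2}}{9}$)
$a{\left(-7 \right)} \left(34 - -39\right) = - \frac{\left(-7\right)^{2}}{9} \left(34 - -39\right) = \left(- \frac{1}{9}\right) 49 \left(34 + 39\right) = \left(- \frac{49}{9}\right) 73 = - \frac{3577}{9}$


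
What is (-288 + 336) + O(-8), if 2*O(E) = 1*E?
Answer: 44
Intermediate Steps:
O(E) = E/2 (O(E) = (1*E)/2 = E/2)
(-288 + 336) + O(-8) = (-288 + 336) + (½)*(-8) = 48 - 4 = 44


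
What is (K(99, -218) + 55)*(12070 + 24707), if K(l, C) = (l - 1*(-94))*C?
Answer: -1545332763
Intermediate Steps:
K(l, C) = C*(94 + l) (K(l, C) = (l + 94)*C = (94 + l)*C = C*(94 + l))
(K(99, -218) + 55)*(12070 + 24707) = (-218*(94 + 99) + 55)*(12070 + 24707) = (-218*193 + 55)*36777 = (-42074 + 55)*36777 = -42019*36777 = -1545332763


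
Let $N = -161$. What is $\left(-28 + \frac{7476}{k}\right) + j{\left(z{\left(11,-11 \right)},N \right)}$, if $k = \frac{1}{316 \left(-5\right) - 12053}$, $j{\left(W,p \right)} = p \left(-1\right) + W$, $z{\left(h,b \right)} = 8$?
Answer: $-101920167$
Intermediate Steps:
$j{\left(W,p \right)} = W - p$ ($j{\left(W,p \right)} = - p + W = W - p$)
$k = - \frac{1}{13633}$ ($k = \frac{1}{-1580 - 12053} = \frac{1}{-13633} = - \frac{1}{13633} \approx -7.3351 \cdot 10^{-5}$)
$\left(-28 + \frac{7476}{k}\right) + j{\left(z{\left(11,-11 \right)},N \right)} = \left(-28 + \frac{7476}{- \frac{1}{13633}}\right) + \left(8 - -161\right) = \left(-28 + 7476 \left(-13633\right)\right) + \left(8 + 161\right) = \left(-28 - 101920308\right) + 169 = -101920336 + 169 = -101920167$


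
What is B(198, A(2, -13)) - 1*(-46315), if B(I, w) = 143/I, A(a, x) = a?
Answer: 833683/18 ≈ 46316.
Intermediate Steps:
B(198, A(2, -13)) - 1*(-46315) = 143/198 - 1*(-46315) = 143*(1/198) + 46315 = 13/18 + 46315 = 833683/18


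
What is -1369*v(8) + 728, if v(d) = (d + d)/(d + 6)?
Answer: -5856/7 ≈ -836.57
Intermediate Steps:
v(d) = 2*d/(6 + d) (v(d) = (2*d)/(6 + d) = 2*d/(6 + d))
-1369*v(8) + 728 = -2738*8/(6 + 8) + 728 = -2738*8/14 + 728 = -1369*8/7 + 728 = -10952/7 + 728 = -5856/7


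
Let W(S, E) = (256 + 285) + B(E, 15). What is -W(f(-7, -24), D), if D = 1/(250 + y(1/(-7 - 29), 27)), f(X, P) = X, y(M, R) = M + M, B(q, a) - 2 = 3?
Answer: -546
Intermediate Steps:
B(q, a) = 5 (B(q, a) = 2 + 3 = 5)
y(M, R) = 2*M
D = 18/4499 (D = 1/(250 + 2/(-7 - 29)) = 1/(250 + 2/(-36)) = 1/(250 + 2*(-1/36)) = 1/(250 - 1/18) = 1/(4499/18) = 18/4499 ≈ 0.0040009)
W(S, E) = 546 (W(S, E) = (256 + 285) + 5 = 541 + 5 = 546)
-W(f(-7, -24), D) = -1*546 = -546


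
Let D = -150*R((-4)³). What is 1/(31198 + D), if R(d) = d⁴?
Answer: -1/2516551202 ≈ -3.9737e-10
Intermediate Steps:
D = -2516582400 (D = -150*((-4)³)⁴ = -150*(-64)⁴ = -150*16777216 = -2516582400)
1/(31198 + D) = 1/(31198 - 2516582400) = 1/(-2516551202) = -1/2516551202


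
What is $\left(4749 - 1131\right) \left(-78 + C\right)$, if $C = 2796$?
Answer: $9833724$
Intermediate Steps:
$\left(4749 - 1131\right) \left(-78 + C\right) = \left(4749 - 1131\right) \left(-78 + 2796\right) = 3618 \cdot 2718 = 9833724$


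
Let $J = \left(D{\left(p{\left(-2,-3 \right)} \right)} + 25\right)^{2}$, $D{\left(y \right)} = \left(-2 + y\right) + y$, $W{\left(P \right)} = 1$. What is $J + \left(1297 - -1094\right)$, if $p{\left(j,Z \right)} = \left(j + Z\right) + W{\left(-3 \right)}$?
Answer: $2616$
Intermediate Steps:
$p{\left(j,Z \right)} = 1 + Z + j$ ($p{\left(j,Z \right)} = \left(j + Z\right) + 1 = \left(Z + j\right) + 1 = 1 + Z + j$)
$D{\left(y \right)} = -2 + 2 y$
$J = 225$ ($J = \left(\left(-2 + 2 \left(1 - 3 - 2\right)\right) + 25\right)^{2} = \left(\left(-2 + 2 \left(-4\right)\right) + 25\right)^{2} = \left(\left(-2 - 8\right) + 25\right)^{2} = \left(-10 + 25\right)^{2} = 15^{2} = 225$)
$J + \left(1297 - -1094\right) = 225 + \left(1297 - -1094\right) = 225 + \left(1297 + 1094\right) = 225 + 2391 = 2616$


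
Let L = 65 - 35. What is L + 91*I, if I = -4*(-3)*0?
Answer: 30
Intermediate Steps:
I = 0 (I = 12*0 = 0)
L = 30
L + 91*I = 30 + 91*0 = 30 + 0 = 30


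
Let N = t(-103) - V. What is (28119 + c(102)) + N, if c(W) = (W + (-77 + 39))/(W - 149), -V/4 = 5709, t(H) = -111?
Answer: 2389604/47 ≈ 50843.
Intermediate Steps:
V = -22836 (V = -4*5709 = -22836)
c(W) = (-38 + W)/(-149 + W) (c(W) = (W - 38)/(-149 + W) = (-38 + W)/(-149 + W))
N = 22725 (N = -111 - 1*(-22836) = -111 + 22836 = 22725)
(28119 + c(102)) + N = (28119 + (-38 + 102)/(-149 + 102)) + 22725 = (28119 + 64/(-47)) + 22725 = (28119 - 1/47*64) + 22725 = (28119 - 64/47) + 22725 = 1321529/47 + 22725 = 2389604/47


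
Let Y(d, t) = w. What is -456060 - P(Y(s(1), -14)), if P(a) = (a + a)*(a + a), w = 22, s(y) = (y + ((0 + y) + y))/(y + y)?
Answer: -457996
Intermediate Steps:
s(y) = 3/2 (s(y) = (y + (y + y))/((2*y)) = (y + 2*y)*(1/(2*y)) = (3*y)*(1/(2*y)) = 3/2)
Y(d, t) = 22
P(a) = 4*a² (P(a) = (2*a)*(2*a) = 4*a²)
-456060 - P(Y(s(1), -14)) = -456060 - 4*22² = -456060 - 4*484 = -456060 - 1*1936 = -456060 - 1936 = -457996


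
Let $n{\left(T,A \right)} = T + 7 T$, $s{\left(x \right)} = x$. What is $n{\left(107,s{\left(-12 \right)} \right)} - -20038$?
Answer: $20894$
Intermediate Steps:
$n{\left(T,A \right)} = 8 T$
$n{\left(107,s{\left(-12 \right)} \right)} - -20038 = 8 \cdot 107 - -20038 = 856 + 20038 = 20894$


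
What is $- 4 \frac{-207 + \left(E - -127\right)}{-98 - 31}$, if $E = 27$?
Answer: $- \frac{212}{129} \approx -1.6434$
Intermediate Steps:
$- 4 \frac{-207 + \left(E - -127\right)}{-98 - 31} = - 4 \frac{-207 + \left(27 - -127\right)}{-98 - 31} = - 4 \frac{-207 + \left(27 + 127\right)}{-129} = - 4 \left(-207 + 154\right) \left(- \frac{1}{129}\right) = - 4 \left(\left(-53\right) \left(- \frac{1}{129}\right)\right) = \left(-4\right) \frac{53}{129} = - \frac{212}{129}$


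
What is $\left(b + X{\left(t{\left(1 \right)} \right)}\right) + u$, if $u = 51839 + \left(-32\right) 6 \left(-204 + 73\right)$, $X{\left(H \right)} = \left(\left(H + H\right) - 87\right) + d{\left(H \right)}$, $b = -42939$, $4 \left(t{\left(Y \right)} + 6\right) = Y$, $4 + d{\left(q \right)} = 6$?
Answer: $\frac{67911}{2} \approx 33956.0$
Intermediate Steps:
$d{\left(q \right)} = 2$ ($d{\left(q \right)} = -4 + 6 = 2$)
$t{\left(Y \right)} = -6 + \frac{Y}{4}$
$X{\left(H \right)} = -85 + 2 H$ ($X{\left(H \right)} = \left(\left(H + H\right) - 87\right) + 2 = \left(2 H - 87\right) + 2 = \left(-87 + 2 H\right) + 2 = -85 + 2 H$)
$u = 76991$ ($u = 51839 - -25152 = 51839 + 25152 = 76991$)
$\left(b + X{\left(t{\left(1 \right)} \right)}\right) + u = \left(-42939 - \left(85 - 2 \left(-6 + \frac{1}{4} \cdot 1\right)\right)\right) + 76991 = \left(-42939 - \left(85 - 2 \left(-6 + \frac{1}{4}\right)\right)\right) + 76991 = \left(-42939 + \left(-85 + 2 \left(- \frac{23}{4}\right)\right)\right) + 76991 = \left(-42939 - \frac{193}{2}\right) + 76991 = - \frac{86071}{2} + 76991 = \frac{67911}{2}$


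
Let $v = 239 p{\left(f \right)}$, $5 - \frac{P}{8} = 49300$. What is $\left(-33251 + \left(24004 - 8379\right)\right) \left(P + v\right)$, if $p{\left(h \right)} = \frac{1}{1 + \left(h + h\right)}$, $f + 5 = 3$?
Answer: $\frac{20857180694}{3} \approx 6.9524 \cdot 10^{9}$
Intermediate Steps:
$f = -2$ ($f = -5 + 3 = -2$)
$P = -394360$ ($P = 40 - 394400 = -394360$)
$p{\left(h \right)} = \frac{1}{1 + 2 h}$
$v = - \frac{239}{3}$ ($v = \frac{239}{1 + 2 \left(-2\right)} = \frac{239}{1 - 4} = \frac{239}{-3} = 239 \left(- \frac{1}{3}\right) = - \frac{239}{3} \approx -79.667$)
$\left(-33251 + \left(24004 - 8379\right)\right) \left(P + v\right) = \left(-33251 + \left(24004 - 8379\right)\right) \left(-394360 - \frac{239}{3}\right) = \left(-33251 + 15625\right) \left(- \frac{1183319}{3}\right) = \left(-17626\right) \left(- \frac{1183319}{3}\right) = \frac{20857180694}{3}$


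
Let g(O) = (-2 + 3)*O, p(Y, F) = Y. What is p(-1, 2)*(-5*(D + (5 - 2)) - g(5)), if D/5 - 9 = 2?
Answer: 295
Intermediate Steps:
g(O) = O (g(O) = 1*O = O)
D = 55 (D = 45 + 5*2 = 45 + 10 = 55)
p(-1, 2)*(-5*(D + (5 - 2)) - g(5)) = -(-5*(55 + (5 - 2)) - 1*5) = -(-5*(55 + 3) - 5) = -(-5*58 - 5) = -(-290 - 5) = -1*(-295) = 295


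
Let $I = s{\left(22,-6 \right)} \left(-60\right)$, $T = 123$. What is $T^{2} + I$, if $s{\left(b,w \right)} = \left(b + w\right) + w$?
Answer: $14529$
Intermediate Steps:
$s{\left(b,w \right)} = b + 2 w$
$I = -600$ ($I = \left(22 + 2 \left(-6\right)\right) \left(-60\right) = \left(22 - 12\right) \left(-60\right) = 10 \left(-60\right) = -600$)
$T^{2} + I = 123^{2} - 600 = 15129 - 600 = 14529$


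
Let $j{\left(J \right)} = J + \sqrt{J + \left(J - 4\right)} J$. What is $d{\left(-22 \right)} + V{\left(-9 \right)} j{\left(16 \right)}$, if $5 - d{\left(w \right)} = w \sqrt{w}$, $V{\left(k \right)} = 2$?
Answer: $37 + 64 \sqrt{7} + 22 i \sqrt{22} \approx 206.33 + 103.19 i$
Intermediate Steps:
$d{\left(w \right)} = 5 - w^{\frac{3}{2}}$ ($d{\left(w \right)} = 5 - w \sqrt{w} = 5 - w^{\frac{3}{2}}$)
$j{\left(J \right)} = J + J \sqrt{-4 + 2 J}$ ($j{\left(J \right)} = J + \sqrt{J + \left(-4 + J\right)} J = J + \sqrt{-4 + 2 J} J = J + J \sqrt{-4 + 2 J}$)
$d{\left(-22 \right)} + V{\left(-9 \right)} j{\left(16 \right)} = \left(5 - \left(-22\right)^{\frac{3}{2}}\right) + 2 \cdot 16 \left(1 + \sqrt{-4 + 2 \cdot 16}\right) = \left(5 - - 22 i \sqrt{22}\right) + 2 \cdot 16 \left(1 + \sqrt{-4 + 32}\right) = \left(5 + 22 i \sqrt{22}\right) + 2 \cdot 16 \left(1 + \sqrt{28}\right) = \left(5 + 22 i \sqrt{22}\right) + 2 \cdot 16 \left(1 + 2 \sqrt{7}\right) = \left(5 + 22 i \sqrt{22}\right) + 2 \left(16 + 32 \sqrt{7}\right) = \left(5 + 22 i \sqrt{22}\right) + \left(32 + 64 \sqrt{7}\right) = 37 + 64 \sqrt{7} + 22 i \sqrt{22}$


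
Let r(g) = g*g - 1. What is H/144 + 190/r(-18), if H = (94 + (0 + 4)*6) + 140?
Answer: 971/408 ≈ 2.3799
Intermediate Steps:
r(g) = -1 + g**2 (r(g) = g**2 - 1 = -1 + g**2)
H = 258 (H = (94 + 4*6) + 140 = (94 + 24) + 140 = 118 + 140 = 258)
H/144 + 190/r(-18) = 258/144 + 190/(-1 + (-18)**2) = 258*(1/144) + 190/(-1 + 324) = 43/24 + 190/323 = 43/24 + 190*(1/323) = 43/24 + 10/17 = 971/408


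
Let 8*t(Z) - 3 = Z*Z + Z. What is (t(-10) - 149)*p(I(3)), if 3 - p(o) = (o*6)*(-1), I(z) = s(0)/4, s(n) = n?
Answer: -3297/8 ≈ -412.13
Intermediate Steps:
I(z) = 0 (I(z) = 0/4 = 0*(¼) = 0)
t(Z) = 3/8 + Z/8 + Z²/8 (t(Z) = 3/8 + (Z*Z + Z)/8 = 3/8 + (Z² + Z)/8 = 3/8 + (Z + Z²)/8 = 3/8 + (Z/8 + Z²/8) = 3/8 + Z/8 + Z²/8)
p(o) = 3 + 6*o (p(o) = 3 - o*6*(-1) = 3 - 6*o*(-1) = 3 - (-6)*o = 3 + 6*o)
(t(-10) - 149)*p(I(3)) = ((3/8 + (⅛)*(-10) + (⅛)*(-10)²) - 149)*(3 + 6*0) = ((3/8 - 5/4 + (⅛)*100) - 149)*(3 + 0) = ((3/8 - 5/4 + 25/2) - 149)*3 = (93/8 - 149)*3 = -1099/8*3 = -3297/8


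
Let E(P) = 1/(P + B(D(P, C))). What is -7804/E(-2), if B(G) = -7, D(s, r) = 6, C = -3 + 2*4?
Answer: 70236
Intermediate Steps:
C = 5 (C = -3 + 8 = 5)
E(P) = 1/(-7 + P) (E(P) = 1/(P - 7) = 1/(-7 + P))
-7804/E(-2) = -7804/(1/(-7 - 2)) = -7804/(1/(-9)) = -7804/(-1/9) = -7804*(-9) = 70236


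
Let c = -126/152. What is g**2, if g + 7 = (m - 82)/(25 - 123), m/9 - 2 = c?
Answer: 2181357025/55472704 ≈ 39.323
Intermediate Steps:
c = -63/76 (c = -126*1/152 = -63/76 ≈ -0.82895)
m = 801/76 (m = 18 + 9*(-63/76) = 18 - 567/76 = 801/76 ≈ 10.539)
g = -46705/7448 (g = -7 + (801/76 - 82)/(25 - 123) = -7 - 5431/76/(-98) = -7 - 5431/76*(-1/98) = -7 + 5431/7448 = -46705/7448 ≈ -6.2708)
g**2 = (-46705/7448)**2 = 2181357025/55472704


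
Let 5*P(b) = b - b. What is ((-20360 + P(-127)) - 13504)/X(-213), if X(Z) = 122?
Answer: -16932/61 ≈ -277.57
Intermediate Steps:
P(b) = 0 (P(b) = (b - b)/5 = (⅕)*0 = 0)
((-20360 + P(-127)) - 13504)/X(-213) = ((-20360 + 0) - 13504)/122 = (-20360 - 13504)*(1/122) = -33864*1/122 = -16932/61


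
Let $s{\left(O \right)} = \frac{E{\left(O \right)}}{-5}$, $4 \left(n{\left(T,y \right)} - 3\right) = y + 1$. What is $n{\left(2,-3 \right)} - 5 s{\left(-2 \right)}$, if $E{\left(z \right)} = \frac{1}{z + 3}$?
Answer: $\frac{7}{2} \approx 3.5$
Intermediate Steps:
$n{\left(T,y \right)} = \frac{13}{4} + \frac{y}{4}$ ($n{\left(T,y \right)} = 3 + \frac{y + 1}{4} = 3 + \frac{1 + y}{4} = 3 + \left(\frac{1}{4} + \frac{y}{4}\right) = \frac{13}{4} + \frac{y}{4}$)
$E{\left(z \right)} = \frac{1}{3 + z}$
$s{\left(O \right)} = - \frac{1}{5 \left(3 + O\right)}$ ($s{\left(O \right)} = \frac{1}{\left(3 + O\right) \left(-5\right)} = \frac{1}{3 + O} \left(- \frac{1}{5}\right) = - \frac{1}{5 \left(3 + O\right)}$)
$n{\left(2,-3 \right)} - 5 s{\left(-2 \right)} = \left(\frac{13}{4} + \frac{1}{4} \left(-3\right)\right) - 5 \left(- \frac{1}{15 + 5 \left(-2\right)}\right) = \left(\frac{13}{4} - \frac{3}{4}\right) - 5 \left(- \frac{1}{15 - 10}\right) = \frac{5}{2} - 5 \left(- \frac{1}{5}\right) = \frac{5}{2} - 5 \left(\left(-1\right) \frac{1}{5}\right) = \frac{5}{2} - -1 = \frac{5}{2} + 1 = \frac{7}{2}$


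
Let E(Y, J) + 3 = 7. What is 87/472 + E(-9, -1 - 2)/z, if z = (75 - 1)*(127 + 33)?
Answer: 32249/174640 ≈ 0.18466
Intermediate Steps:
E(Y, J) = 4 (E(Y, J) = -3 + 7 = 4)
z = 11840 (z = 74*160 = 11840)
87/472 + E(-9, -1 - 2)/z = 87/472 + 4/11840 = 87*(1/472) + 4*(1/11840) = 87/472 + 1/2960 = 32249/174640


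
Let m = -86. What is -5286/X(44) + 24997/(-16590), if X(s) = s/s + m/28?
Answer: 175285921/68730 ≈ 2550.4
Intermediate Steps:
X(s) = -29/14 (X(s) = s/s - 86/28 = 1 - 86*1/28 = 1 - 43/14 = -29/14)
-5286/X(44) + 24997/(-16590) = -5286/(-29/14) + 24997/(-16590) = -5286*(-14/29) + 24997*(-1/16590) = 74004/29 - 3571/2370 = 175285921/68730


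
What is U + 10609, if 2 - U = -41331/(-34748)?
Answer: 368669697/34748 ≈ 10610.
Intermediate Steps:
U = 28165/34748 (U = 2 - (-41331)/(-34748) = 2 - (-41331)*(-1)/34748 = 2 - 1*41331/34748 = 2 - 41331/34748 = 28165/34748 ≈ 0.81055)
U + 10609 = 28165/34748 + 10609 = 368669697/34748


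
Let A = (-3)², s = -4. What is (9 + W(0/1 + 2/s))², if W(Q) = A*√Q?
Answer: 81/2 + 81*I*√2 ≈ 40.5 + 114.55*I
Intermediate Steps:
A = 9
W(Q) = 9*√Q
(9 + W(0/1 + 2/s))² = (9 + 9*√(0/1 + 2/(-4)))² = (9 + 9*√(0*1 + 2*(-¼)))² = (9 + 9*√(0 - ½))² = (9 + 9*√(-½))² = (9 + 9*(I*√2/2))² = (9 + 9*I*√2/2)²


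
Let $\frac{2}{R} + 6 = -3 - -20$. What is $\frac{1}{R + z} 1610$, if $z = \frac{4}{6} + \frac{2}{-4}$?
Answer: $4620$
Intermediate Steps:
$R = \frac{2}{11}$ ($R = \frac{2}{-6 - -17} = \frac{2}{-6 + \left(-3 + 20\right)} = \frac{2}{-6 + 17} = \frac{2}{11} \approx 0.18182$)
$z = \frac{1}{6}$ ($z = 4 \cdot \frac{1}{6} + 2 \left(- \frac{1}{4}\right) = \frac{2}{3} - \frac{1}{2} = \frac{1}{6} \approx 0.16667$)
$\frac{1}{R + z} 1610 = \frac{1}{\frac{2}{11} + \frac{1}{6}} \cdot 1610 = \frac{1}{\frac{23}{66}} \cdot 1610 = \frac{66}{23} \cdot 1610 = 4620$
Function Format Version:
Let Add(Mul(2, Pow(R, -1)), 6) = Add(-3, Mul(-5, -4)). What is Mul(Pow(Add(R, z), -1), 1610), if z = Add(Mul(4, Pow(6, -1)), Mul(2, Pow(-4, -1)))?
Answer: 4620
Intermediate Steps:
R = Rational(2, 11) (R = Mul(2, Pow(Add(-6, Add(-3, Mul(-5, -4))), -1)) = Mul(2, Pow(Add(-6, Add(-3, 20)), -1)) = Mul(2, Pow(Add(-6, 17), -1)) = Mul(2, Pow(11, -1)) = Mul(2, Rational(1, 11)) = Rational(2, 11) ≈ 0.18182)
z = Rational(1, 6) (z = Add(Mul(4, Rational(1, 6)), Mul(2, Rational(-1, 4))) = Add(Rational(2, 3), Rational(-1, 2)) = Rational(1, 6) ≈ 0.16667)
Mul(Pow(Add(R, z), -1), 1610) = Mul(Pow(Add(Rational(2, 11), Rational(1, 6)), -1), 1610) = Mul(Pow(Rational(23, 66), -1), 1610) = Mul(Rational(66, 23), 1610) = 4620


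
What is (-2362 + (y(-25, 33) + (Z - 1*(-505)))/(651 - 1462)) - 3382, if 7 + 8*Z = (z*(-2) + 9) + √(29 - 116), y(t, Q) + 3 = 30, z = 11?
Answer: -9317827/1622 - I*√87/6488 ≈ -5744.7 - 0.0014376*I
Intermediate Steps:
y(t, Q) = 27 (y(t, Q) = -3 + 30 = 27)
Z = -5/2 + I*√87/8 (Z = -7/8 + ((11*(-2) + 9) + √(29 - 116))/8 = -7/8 + ((-22 + 9) + √(-87))/8 = -7/8 + (-13 + I*√87)/8 = -7/8 + (-13/8 + I*√87/8) = -5/2 + I*√87/8 ≈ -2.5 + 1.1659*I)
(-2362 + (y(-25, 33) + (Z - 1*(-505)))/(651 - 1462)) - 3382 = (-2362 + (27 + ((-5/2 + I*√87/8) - 1*(-505)))/(651 - 1462)) - 3382 = (-2362 + (27 + ((-5/2 + I*√87/8) + 505))/(-811)) - 3382 = (-2362 + (27 + (1005/2 + I*√87/8))*(-1/811)) - 3382 = (-2362 + (1059/2 + I*√87/8)*(-1/811)) - 3382 = (-2362 + (-1059/1622 - I*√87/6488)) - 3382 = (-3832223/1622 - I*√87/6488) - 3382 = -9317827/1622 - I*√87/6488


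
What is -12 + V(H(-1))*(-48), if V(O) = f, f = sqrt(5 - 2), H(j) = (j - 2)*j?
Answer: -12 - 48*sqrt(3) ≈ -95.138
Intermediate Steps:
H(j) = j*(-2 + j) (H(j) = (-2 + j)*j = j*(-2 + j))
f = sqrt(3) ≈ 1.7320
V(O) = sqrt(3)
-12 + V(H(-1))*(-48) = -12 + sqrt(3)*(-48) = -12 - 48*sqrt(3)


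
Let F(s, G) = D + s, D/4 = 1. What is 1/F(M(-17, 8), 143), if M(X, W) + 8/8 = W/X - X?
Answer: 17/332 ≈ 0.051205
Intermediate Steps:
D = 4 (D = 4*1 = 4)
M(X, W) = -1 - X + W/X (M(X, W) = -1 + (W/X - X) = -1 + (-X + W/X) = -1 - X + W/X)
F(s, G) = 4 + s
1/F(M(-17, 8), 143) = 1/(4 + (-1 - 1*(-17) + 8/(-17))) = 1/(4 + (-1 + 17 + 8*(-1/17))) = 1/(4 + (-1 + 17 - 8/17)) = 1/(4 + 264/17) = 1/(332/17) = 17/332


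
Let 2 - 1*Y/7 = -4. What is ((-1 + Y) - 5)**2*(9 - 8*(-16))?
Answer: 177552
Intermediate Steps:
Y = 42 (Y = 14 - 7*(-4) = 14 + 28 = 42)
((-1 + Y) - 5)**2*(9 - 8*(-16)) = ((-1 + 42) - 5)**2*(9 - 8*(-16)) = (41 - 5)**2*(9 + 128) = 36**2*137 = 1296*137 = 177552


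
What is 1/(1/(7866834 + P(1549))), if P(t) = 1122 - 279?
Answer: 7867677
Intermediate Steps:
P(t) = 843
1/(1/(7866834 + P(1549))) = 1/(1/(7866834 + 843)) = 1/(1/7867677) = 7867677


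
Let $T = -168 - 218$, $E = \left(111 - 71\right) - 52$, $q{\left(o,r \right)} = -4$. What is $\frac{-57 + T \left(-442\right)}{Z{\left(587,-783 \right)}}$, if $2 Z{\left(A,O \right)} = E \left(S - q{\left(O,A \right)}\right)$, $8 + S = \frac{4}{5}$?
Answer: $\frac{852775}{96} \approx 8883.1$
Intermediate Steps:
$S = - \frac{36}{5}$ ($S = -8 + \frac{4}{5} = - \frac{36}{5} \approx -7.2$)
$E = -12$ ($E = 40 - 52 = -12$)
$T = -386$ ($T = -168 - 218 = -386$)
$Z{\left(A,O \right)} = \frac{96}{5}$ ($Z{\left(A,O \right)} = \frac{\left(-12\right) \left(- \frac{36}{5} - -4\right)}{2} = \frac{\left(-12\right) \left(- \frac{36}{5} + 4\right)}{2} = \frac{\left(-12\right) \left(- \frac{16}{5}\right)}{2} = \frac{1}{2} \cdot \frac{192}{5} = \frac{96}{5}$)
$\frac{-57 + T \left(-442\right)}{Z{\left(587,-783 \right)}} = \frac{-57 - -170612}{\frac{96}{5}} = \left(-57 + 170612\right) \frac{5}{96} = 170555 \cdot \frac{5}{96} = \frac{852775}{96}$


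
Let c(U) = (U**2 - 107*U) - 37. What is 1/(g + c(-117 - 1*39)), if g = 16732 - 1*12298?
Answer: 1/45425 ≈ 2.2014e-5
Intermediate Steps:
g = 4434 (g = 16732 - 12298 = 4434)
c(U) = -37 + U**2 - 107*U
1/(g + c(-117 - 1*39)) = 1/(4434 + (-37 + (-117 - 1*39)**2 - 107*(-117 - 1*39))) = 1/(4434 + (-37 + (-117 - 39)**2 - 107*(-117 - 39))) = 1/(4434 + (-37 + (-156)**2 - 107*(-156))) = 1/(4434 + (-37 + 24336 + 16692)) = 1/(4434 + 40991) = 1/45425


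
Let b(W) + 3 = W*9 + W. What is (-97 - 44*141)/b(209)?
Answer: -6301/2087 ≈ -3.0192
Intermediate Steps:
b(W) = -3 + 10*W (b(W) = -3 + (W*9 + W) = -3 + (9*W + W) = -3 + 10*W)
(-97 - 44*141)/b(209) = (-97 - 44*141)/(-3 + 10*209) = (-97 - 6204)/(-3 + 2090) = -6301/2087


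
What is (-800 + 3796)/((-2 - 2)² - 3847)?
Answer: -2996/3831 ≈ -0.78204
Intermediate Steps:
(-800 + 3796)/((-2 - 2)² - 3847) = 2996/((-4)² - 3847) = 2996/(16 - 3847) = 2996/(-3831) = 2996*(-1/3831) = -2996/3831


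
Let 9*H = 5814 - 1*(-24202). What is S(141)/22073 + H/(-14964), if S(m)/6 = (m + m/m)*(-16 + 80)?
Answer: 1670267440/743175837 ≈ 2.2475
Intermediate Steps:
H = 30016/9 (H = (5814 - 1*(-24202))/9 = (5814 + 24202)/9 = (⅑)*30016 = 30016/9 ≈ 3335.1)
S(m) = 384 + 384*m (S(m) = 6*((m + m/m)*(-16 + 80)) = 6*((m + 1)*64) = 6*((1 + m)*64) = 6*(64 + 64*m) = 384 + 384*m)
S(141)/22073 + H/(-14964) = (384 + 384*141)/22073 + (30016/9)/(-14964) = (384 + 54144)*(1/22073) + (30016/9)*(-1/14964) = 54528*(1/22073) - 7504/33669 = 54528/22073 - 7504/33669 = 1670267440/743175837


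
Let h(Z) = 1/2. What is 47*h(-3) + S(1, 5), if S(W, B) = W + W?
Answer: 51/2 ≈ 25.500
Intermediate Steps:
h(Z) = 1/2
S(W, B) = 2*W
47*h(-3) + S(1, 5) = 47*(1/2) + 2*1 = 47/2 + 2 = 51/2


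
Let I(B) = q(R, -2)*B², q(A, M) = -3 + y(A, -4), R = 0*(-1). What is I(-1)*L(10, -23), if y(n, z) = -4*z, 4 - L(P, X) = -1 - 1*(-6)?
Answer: -13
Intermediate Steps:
L(P, X) = -1 (L(P, X) = 4 - (-1 - 1*(-6)) = 4 - (-1 + 6) = 4 - 1*5 = 4 - 5 = -1)
R = 0
q(A, M) = 13 (q(A, M) = -3 - 4*(-4) = -3 + 16 = 13)
I(B) = 13*B²
I(-1)*L(10, -23) = (13*(-1)²)*(-1) = (13*1)*(-1) = 13*(-1) = -13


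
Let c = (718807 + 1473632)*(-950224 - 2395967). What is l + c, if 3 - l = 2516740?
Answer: -7336322166586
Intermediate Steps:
l = -2516737 (l = 3 - 1*2516740 = 3 - 2516740 = -2516737)
c = -7336319649849 (c = 2192439*(-3346191) = -7336319649849)
l + c = -2516737 - 7336319649849 = -7336322166586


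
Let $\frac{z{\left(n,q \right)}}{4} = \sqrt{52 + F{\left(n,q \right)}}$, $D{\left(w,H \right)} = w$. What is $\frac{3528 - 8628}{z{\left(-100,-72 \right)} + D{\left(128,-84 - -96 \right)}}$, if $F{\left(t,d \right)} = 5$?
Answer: $- \frac{40800}{967} + \frac{1275 \sqrt{57}}{967} \approx -32.238$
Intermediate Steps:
$z{\left(n,q \right)} = 4 \sqrt{57}$ ($z{\left(n,q \right)} = 4 \sqrt{52 + 5} = 4 \sqrt{57}$)
$\frac{3528 - 8628}{z{\left(-100,-72 \right)} + D{\left(128,-84 - -96 \right)}} = \frac{3528 - 8628}{4 \sqrt{57} + 128} = - \frac{5100}{128 + 4 \sqrt{57}}$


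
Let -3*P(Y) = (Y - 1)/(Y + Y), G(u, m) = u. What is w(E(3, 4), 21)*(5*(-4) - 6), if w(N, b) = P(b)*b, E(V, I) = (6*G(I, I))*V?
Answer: 260/3 ≈ 86.667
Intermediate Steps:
P(Y) = -(-1 + Y)/(6*Y) (P(Y) = -(Y - 1)/(3*(Y + Y)) = -(-1 + Y)/(3*(2*Y)) = -(-1 + Y)*1/(2*Y)/3 = -(-1 + Y)/(6*Y))
E(V, I) = 6*I*V (E(V, I) = (6*I)*V = 6*I*V)
w(N, b) = ⅙ - b/6 (w(N, b) = ((1 - b)/(6*b))*b = ⅙ - b/6)
w(E(3, 4), 21)*(5*(-4) - 6) = (⅙ - ⅙*21)*(5*(-4) - 6) = (⅙ - 7/2)*(-20 - 6) = -10/3*(-26) = 260/3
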